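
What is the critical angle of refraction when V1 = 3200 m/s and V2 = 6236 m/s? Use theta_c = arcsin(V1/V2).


V1/V2 = 3200/6236 = 0.513149
theta_c = arcsin(0.513149) = 30.8738 degrees

30.8738


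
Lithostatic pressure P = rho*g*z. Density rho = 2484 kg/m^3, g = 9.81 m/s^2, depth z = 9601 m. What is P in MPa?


P = rho * g * z / 1e6
= 2484 * 9.81 * 9601 / 1e6
= 233957552.04 / 1e6
= 233.9576 MPa

233.9576


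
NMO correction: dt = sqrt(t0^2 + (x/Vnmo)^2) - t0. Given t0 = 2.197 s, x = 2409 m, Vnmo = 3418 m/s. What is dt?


x/Vnmo = 2409/3418 = 0.704798
(x/Vnmo)^2 = 0.49674
t0^2 = 4.826809
sqrt(4.826809 + 0.49674) = 2.307282
dt = 2.307282 - 2.197 = 0.110282

0.110282


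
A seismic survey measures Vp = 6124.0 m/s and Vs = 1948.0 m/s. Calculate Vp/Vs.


Vp/Vs = 6124.0 / 1948.0
= 3.1437

3.1437


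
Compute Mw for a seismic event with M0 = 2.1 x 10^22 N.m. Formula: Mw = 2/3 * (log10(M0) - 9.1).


log10(M0) = log10(2.1 x 10^22) = 22.3222
Mw = 2/3 * (22.3222 - 9.1)
= 2/3 * 13.2222
= 8.81

8.81


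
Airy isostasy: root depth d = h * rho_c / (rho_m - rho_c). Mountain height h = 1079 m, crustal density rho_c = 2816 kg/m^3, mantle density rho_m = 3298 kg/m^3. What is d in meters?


rho_m - rho_c = 3298 - 2816 = 482
d = 1079 * 2816 / 482
= 3038464 / 482
= 6303.87 m

6303.87


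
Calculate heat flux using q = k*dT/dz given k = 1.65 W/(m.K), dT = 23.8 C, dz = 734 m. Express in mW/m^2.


q = k * dT / dz * 1000
= 1.65 * 23.8 / 734 * 1000
= 0.053501 * 1000
= 53.5014 mW/m^2

53.5014


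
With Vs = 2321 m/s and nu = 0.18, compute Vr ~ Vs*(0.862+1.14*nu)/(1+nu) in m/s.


Numerator factor = 0.862 + 1.14*0.18 = 1.0672
Denominator = 1 + 0.18 = 1.18
Vr = 2321 * 1.0672 / 1.18 = 2099.13 m/s

2099.13


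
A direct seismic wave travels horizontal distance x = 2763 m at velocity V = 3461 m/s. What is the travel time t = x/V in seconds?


t = x / V
= 2763 / 3461
= 0.7983 s

0.7983


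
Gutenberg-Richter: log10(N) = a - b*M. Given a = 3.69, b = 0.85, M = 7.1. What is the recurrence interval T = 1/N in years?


log10(N) = 3.69 - 0.85*7.1 = -2.345
N = 10^-2.345 = 0.004519
T = 1/N = 1/0.004519 = 221.3095 years

221.3095


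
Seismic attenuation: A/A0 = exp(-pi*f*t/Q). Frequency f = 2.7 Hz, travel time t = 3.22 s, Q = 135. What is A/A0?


pi*f*t/Q = pi*2.7*3.22/135 = 0.202319
A/A0 = exp(-0.202319) = 0.816835

0.816835


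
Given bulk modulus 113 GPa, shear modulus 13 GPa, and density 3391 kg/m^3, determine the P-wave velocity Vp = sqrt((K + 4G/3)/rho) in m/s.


First compute the effective modulus:
K + 4G/3 = 113e9 + 4*13e9/3 = 130333333333.33 Pa
Then divide by density:
130333333333.33 / 3391 = 38435073.2331 Pa/(kg/m^3)
Take the square root:
Vp = sqrt(38435073.2331) = 6199.6 m/s

6199.6


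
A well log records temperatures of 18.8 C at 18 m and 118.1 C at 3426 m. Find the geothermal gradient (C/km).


dT = 118.1 - 18.8 = 99.3 C
dz = 3426 - 18 = 3408 m
gradient = dT/dz * 1000 = 99.3/3408 * 1000 = 29.1373 C/km

29.1373


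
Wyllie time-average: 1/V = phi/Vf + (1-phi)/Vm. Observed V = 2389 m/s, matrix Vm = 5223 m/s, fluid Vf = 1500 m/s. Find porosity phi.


1/V - 1/Vm = 1/2389 - 1/5223 = 0.00022712
1/Vf - 1/Vm = 1/1500 - 1/5223 = 0.00047521
phi = 0.00022712 / 0.00047521 = 0.4779

0.4779


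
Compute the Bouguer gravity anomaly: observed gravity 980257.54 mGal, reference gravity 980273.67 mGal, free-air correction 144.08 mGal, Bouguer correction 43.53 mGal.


BA = g_obs - g_ref + FAC - BC
= 980257.54 - 980273.67 + 144.08 - 43.53
= 84.42 mGal

84.42


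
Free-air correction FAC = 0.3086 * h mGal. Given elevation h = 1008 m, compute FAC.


FAC = 0.3086 * h
= 0.3086 * 1008
= 311.0688 mGal

311.0688


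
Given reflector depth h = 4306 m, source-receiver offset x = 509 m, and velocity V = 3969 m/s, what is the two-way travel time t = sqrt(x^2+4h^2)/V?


x^2 + 4h^2 = 509^2 + 4*4306^2 = 259081 + 74166544 = 74425625
sqrt(74425625) = 8627.0287
t = 8627.0287 / 3969 = 2.1736 s

2.1736


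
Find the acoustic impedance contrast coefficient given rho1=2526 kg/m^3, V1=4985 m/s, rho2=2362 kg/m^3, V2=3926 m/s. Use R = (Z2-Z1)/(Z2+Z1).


Z1 = 2526 * 4985 = 12592110
Z2 = 2362 * 3926 = 9273212
R = (9273212 - 12592110) / (9273212 + 12592110) = -3318898 / 21865322 = -0.1518

-0.1518


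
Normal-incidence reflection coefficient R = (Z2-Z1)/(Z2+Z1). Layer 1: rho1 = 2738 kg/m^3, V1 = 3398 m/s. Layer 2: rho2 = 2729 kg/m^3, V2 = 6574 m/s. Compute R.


Z1 = 2738 * 3398 = 9303724
Z2 = 2729 * 6574 = 17940446
R = (17940446 - 9303724) / (17940446 + 9303724) = 8636722 / 27244170 = 0.317

0.317


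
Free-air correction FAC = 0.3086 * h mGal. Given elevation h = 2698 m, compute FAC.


FAC = 0.3086 * h
= 0.3086 * 2698
= 832.6028 mGal

832.6028


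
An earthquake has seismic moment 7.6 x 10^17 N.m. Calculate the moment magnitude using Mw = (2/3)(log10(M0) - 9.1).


log10(M0) = log10(7.6 x 10^17) = 17.8808
Mw = 2/3 * (17.8808 - 9.1)
= 2/3 * 8.7808
= 5.85

5.85


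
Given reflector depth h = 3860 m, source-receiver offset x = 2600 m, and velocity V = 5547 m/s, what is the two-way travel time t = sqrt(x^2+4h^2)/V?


x^2 + 4h^2 = 2600^2 + 4*3860^2 = 6760000 + 59598400 = 66358400
sqrt(66358400) = 8146.0665
t = 8146.0665 / 5547 = 1.4686 s

1.4686


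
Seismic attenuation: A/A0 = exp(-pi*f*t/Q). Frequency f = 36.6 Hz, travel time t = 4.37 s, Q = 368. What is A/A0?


pi*f*t/Q = pi*36.6*4.37/368 = 1.365415
A/A0 = exp(-1.365415) = 0.255275

0.255275


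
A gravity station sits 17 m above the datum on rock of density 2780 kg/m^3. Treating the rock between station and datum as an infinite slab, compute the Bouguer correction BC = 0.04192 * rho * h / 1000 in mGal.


BC = 0.04192 * rho * h / 1000
= 0.04192 * 2780 * 17 / 1000
= 1.9811 mGal

1.9811


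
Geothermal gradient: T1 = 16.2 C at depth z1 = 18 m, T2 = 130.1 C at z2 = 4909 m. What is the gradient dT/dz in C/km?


dT = 130.1 - 16.2 = 113.9 C
dz = 4909 - 18 = 4891 m
gradient = dT/dz * 1000 = 113.9/4891 * 1000 = 23.2877 C/km

23.2877


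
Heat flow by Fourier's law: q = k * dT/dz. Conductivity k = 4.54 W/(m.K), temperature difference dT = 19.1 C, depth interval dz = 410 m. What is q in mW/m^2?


q = k * dT / dz * 1000
= 4.54 * 19.1 / 410 * 1000
= 0.211498 * 1000
= 211.4976 mW/m^2

211.4976


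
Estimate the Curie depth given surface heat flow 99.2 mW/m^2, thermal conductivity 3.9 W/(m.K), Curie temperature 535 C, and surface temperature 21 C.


T_Curie - T_surf = 535 - 21 = 514 C
Convert q to W/m^2: 99.2 mW/m^2 = 0.0992 W/m^2
d = 514 * 3.9 / 0.0992 = 20207.66 m

20207.66


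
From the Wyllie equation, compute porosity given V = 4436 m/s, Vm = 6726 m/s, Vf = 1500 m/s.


1/V - 1/Vm = 1/4436 - 1/6726 = 7.675e-05
1/Vf - 1/Vm = 1/1500 - 1/6726 = 0.00051799
phi = 7.675e-05 / 0.00051799 = 0.1482

0.1482


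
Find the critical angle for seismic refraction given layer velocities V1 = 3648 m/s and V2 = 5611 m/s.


V1/V2 = 3648/5611 = 0.650151
theta_c = arcsin(0.650151) = 40.553 degrees

40.553


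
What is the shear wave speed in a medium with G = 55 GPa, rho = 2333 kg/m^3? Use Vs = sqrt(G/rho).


Convert G to Pa: G = 55e9 Pa
Compute G/rho = 55e9 / 2333 = 23574796.3995
Vs = sqrt(23574796.3995) = 4855.39 m/s

4855.39


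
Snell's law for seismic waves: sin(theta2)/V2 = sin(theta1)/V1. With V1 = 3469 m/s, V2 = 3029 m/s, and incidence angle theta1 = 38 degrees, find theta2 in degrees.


sin(theta1) = sin(38 deg) = 0.615661
sin(theta2) = V2/V1 * sin(theta1) = 3029/3469 * 0.615661 = 0.537572
theta2 = arcsin(0.537572) = 32.5185 degrees

32.5185


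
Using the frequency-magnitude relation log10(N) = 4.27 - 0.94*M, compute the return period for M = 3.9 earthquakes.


log10(N) = 4.27 - 0.94*3.9 = 0.604
N = 10^0.604 = 4.017908
T = 1/N = 1/4.017908 = 0.2489 years

0.2489


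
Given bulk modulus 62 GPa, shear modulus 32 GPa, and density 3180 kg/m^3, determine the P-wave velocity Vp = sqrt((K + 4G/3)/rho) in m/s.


First compute the effective modulus:
K + 4G/3 = 62e9 + 4*32e9/3 = 104666666666.67 Pa
Then divide by density:
104666666666.67 / 3180 = 32914046.1216 Pa/(kg/m^3)
Take the square root:
Vp = sqrt(32914046.1216) = 5737.08 m/s

5737.08


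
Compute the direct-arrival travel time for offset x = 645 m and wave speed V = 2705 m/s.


t = x / V
= 645 / 2705
= 0.2384 s

0.2384


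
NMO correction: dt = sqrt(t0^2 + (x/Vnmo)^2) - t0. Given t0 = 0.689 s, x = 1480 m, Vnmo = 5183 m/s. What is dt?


x/Vnmo = 1480/5183 = 0.285549
(x/Vnmo)^2 = 0.081538
t0^2 = 0.474721
sqrt(0.474721 + 0.081538) = 0.745828
dt = 0.745828 - 0.689 = 0.056828

0.056828


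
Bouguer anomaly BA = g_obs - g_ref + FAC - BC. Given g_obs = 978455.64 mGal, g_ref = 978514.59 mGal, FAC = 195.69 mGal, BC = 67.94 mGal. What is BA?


BA = g_obs - g_ref + FAC - BC
= 978455.64 - 978514.59 + 195.69 - 67.94
= 68.8 mGal

68.8


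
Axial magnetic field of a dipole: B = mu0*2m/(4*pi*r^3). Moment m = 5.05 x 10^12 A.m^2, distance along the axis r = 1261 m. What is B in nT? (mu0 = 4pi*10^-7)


m = 5.05 x 10^12 = 5050000000000 A.m^2
2m = 10100000000000 A.m^2
r^3 = 1261^3 = 2005142581
B = (4pi*10^-7) * 10100000000000 / (4*pi * 2005142581) * 1e9
= 12692034.320503 / 25197364807.48 * 1e9
= 503704.8286 nT

503704.8286


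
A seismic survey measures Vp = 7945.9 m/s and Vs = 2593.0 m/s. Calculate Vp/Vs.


Vp/Vs = 7945.9 / 2593.0
= 3.0644

3.0644


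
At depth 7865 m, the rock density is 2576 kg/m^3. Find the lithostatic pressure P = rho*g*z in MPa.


P = rho * g * z / 1e6
= 2576 * 9.81 * 7865 / 1e6
= 198752954.4 / 1e6
= 198.753 MPa

198.753


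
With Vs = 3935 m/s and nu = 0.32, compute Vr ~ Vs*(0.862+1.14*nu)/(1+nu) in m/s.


Numerator factor = 0.862 + 1.14*0.32 = 1.2268
Denominator = 1 + 0.32 = 1.32
Vr = 3935 * 1.2268 / 1.32 = 3657.17 m/s

3657.17


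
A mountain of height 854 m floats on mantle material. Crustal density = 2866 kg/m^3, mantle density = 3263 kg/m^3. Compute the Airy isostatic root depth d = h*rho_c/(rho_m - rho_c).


rho_m - rho_c = 3263 - 2866 = 397
d = 854 * 2866 / 397
= 2447564 / 397
= 6165.15 m

6165.15


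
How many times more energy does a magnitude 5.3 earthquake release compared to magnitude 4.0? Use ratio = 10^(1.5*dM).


M2 - M1 = 5.3 - 4.0 = 1.3
1.5 * 1.3 = 1.95
ratio = 10^1.95 = 89.13

89.13


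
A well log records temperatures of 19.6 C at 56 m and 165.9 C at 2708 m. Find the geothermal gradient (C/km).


dT = 165.9 - 19.6 = 146.3 C
dz = 2708 - 56 = 2652 m
gradient = dT/dz * 1000 = 146.3/2652 * 1000 = 55.1659 C/km

55.1659


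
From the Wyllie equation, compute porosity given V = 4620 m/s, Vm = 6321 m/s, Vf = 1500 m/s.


1/V - 1/Vm = 1/4620 - 1/6321 = 5.825e-05
1/Vf - 1/Vm = 1/1500 - 1/6321 = 0.00050846
phi = 5.825e-05 / 0.00050846 = 0.1146

0.1146


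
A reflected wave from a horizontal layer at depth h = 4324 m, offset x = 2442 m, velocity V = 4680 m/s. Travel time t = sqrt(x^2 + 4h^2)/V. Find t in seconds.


x^2 + 4h^2 = 2442^2 + 4*4324^2 = 5963364 + 74787904 = 80751268
sqrt(80751268) = 8986.1709
t = 8986.1709 / 4680 = 1.9201 s

1.9201


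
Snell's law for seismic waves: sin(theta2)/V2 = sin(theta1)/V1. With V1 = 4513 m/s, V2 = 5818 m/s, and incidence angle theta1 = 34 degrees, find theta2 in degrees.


sin(theta1) = sin(34 deg) = 0.559193
sin(theta2) = V2/V1 * sin(theta1) = 5818/4513 * 0.559193 = 0.720892
theta2 = arcsin(0.720892) = 46.1282 degrees

46.1282


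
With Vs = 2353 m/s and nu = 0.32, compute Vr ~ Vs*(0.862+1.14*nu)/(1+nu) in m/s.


Numerator factor = 0.862 + 1.14*0.32 = 1.2268
Denominator = 1 + 0.32 = 1.32
Vr = 2353 * 1.2268 / 1.32 = 2186.86 m/s

2186.86


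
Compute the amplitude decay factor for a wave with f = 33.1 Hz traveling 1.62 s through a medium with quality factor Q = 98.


pi*f*t/Q = pi*33.1*1.62/98 = 1.718964
A/A0 = exp(-1.718964) = 0.179252

0.179252


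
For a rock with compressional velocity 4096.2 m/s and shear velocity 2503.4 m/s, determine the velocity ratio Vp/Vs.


Vp/Vs = 4096.2 / 2503.4
= 1.6363

1.6363


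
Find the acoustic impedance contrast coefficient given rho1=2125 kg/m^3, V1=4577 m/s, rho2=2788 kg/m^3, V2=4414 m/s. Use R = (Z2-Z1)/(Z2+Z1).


Z1 = 2125 * 4577 = 9726125
Z2 = 2788 * 4414 = 12306232
R = (12306232 - 9726125) / (12306232 + 9726125) = 2580107 / 22032357 = 0.1171

0.1171


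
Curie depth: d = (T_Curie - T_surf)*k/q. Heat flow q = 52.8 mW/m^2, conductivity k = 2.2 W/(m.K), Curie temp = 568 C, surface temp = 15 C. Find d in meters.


T_Curie - T_surf = 568 - 15 = 553 C
Convert q to W/m^2: 52.8 mW/m^2 = 0.0528 W/m^2
d = 553 * 2.2 / 0.0528 = 23041.67 m

23041.67


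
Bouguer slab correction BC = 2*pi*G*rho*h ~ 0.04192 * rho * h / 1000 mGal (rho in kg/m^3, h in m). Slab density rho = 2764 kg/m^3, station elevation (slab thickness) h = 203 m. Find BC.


BC = 0.04192 * rho * h / 1000
= 0.04192 * 2764 * 203 / 1000
= 23.521 mGal

23.521


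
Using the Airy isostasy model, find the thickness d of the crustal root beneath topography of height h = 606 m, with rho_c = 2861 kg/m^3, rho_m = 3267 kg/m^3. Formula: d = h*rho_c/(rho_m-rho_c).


rho_m - rho_c = 3267 - 2861 = 406
d = 606 * 2861 / 406
= 1733766 / 406
= 4270.36 m

4270.36


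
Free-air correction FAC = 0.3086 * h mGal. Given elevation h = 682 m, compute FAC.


FAC = 0.3086 * h
= 0.3086 * 682
= 210.4652 mGal

210.4652


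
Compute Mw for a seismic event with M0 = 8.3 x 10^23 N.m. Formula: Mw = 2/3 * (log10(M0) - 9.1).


log10(M0) = log10(8.3 x 10^23) = 23.9191
Mw = 2/3 * (23.9191 - 9.1)
= 2/3 * 14.8191
= 9.88

9.88


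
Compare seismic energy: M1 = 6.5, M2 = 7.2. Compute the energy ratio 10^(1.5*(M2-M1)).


M2 - M1 = 7.2 - 6.5 = 0.7
1.5 * 0.7 = 1.05
ratio = 10^1.05 = 11.22

11.22


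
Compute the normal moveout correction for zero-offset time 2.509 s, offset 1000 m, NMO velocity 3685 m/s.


x/Vnmo = 1000/3685 = 0.27137
(x/Vnmo)^2 = 0.073642
t0^2 = 6.295081
sqrt(6.295081 + 0.073642) = 2.523633
dt = 2.523633 - 2.509 = 0.014633

0.014633


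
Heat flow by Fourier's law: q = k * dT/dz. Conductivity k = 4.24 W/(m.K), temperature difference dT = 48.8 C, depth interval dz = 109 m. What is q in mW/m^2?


q = k * dT / dz * 1000
= 4.24 * 48.8 / 109 * 1000
= 1.898275 * 1000
= 1898.2752 mW/m^2

1898.2752


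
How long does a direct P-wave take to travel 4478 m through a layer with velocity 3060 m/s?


t = x / V
= 4478 / 3060
= 1.4634 s

1.4634


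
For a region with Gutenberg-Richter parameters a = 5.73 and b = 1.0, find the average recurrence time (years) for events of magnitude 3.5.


log10(N) = 5.73 - 1.0*3.5 = 2.23
N = 10^2.23 = 169.824365
T = 1/N = 1/169.824365 = 0.0059 years

0.0059


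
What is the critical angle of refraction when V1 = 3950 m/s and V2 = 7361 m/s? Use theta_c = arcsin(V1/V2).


V1/V2 = 3950/7361 = 0.536612
theta_c = arcsin(0.536612) = 32.4533 degrees

32.4533


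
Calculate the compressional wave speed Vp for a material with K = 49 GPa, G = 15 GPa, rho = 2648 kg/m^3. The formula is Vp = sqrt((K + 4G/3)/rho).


First compute the effective modulus:
K + 4G/3 = 49e9 + 4*15e9/3 = 69000000000.0 Pa
Then divide by density:
69000000000.0 / 2648 = 26057401.8127 Pa/(kg/m^3)
Take the square root:
Vp = sqrt(26057401.8127) = 5104.65 m/s

5104.65


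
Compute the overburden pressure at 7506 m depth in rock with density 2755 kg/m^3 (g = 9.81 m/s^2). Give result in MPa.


P = rho * g * z / 1e6
= 2755 * 9.81 * 7506 / 1e6
= 202861284.3 / 1e6
= 202.8613 MPa

202.8613


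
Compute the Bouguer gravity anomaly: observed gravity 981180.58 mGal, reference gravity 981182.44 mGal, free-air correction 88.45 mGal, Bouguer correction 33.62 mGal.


BA = g_obs - g_ref + FAC - BC
= 981180.58 - 981182.44 + 88.45 - 33.62
= 52.97 mGal

52.97


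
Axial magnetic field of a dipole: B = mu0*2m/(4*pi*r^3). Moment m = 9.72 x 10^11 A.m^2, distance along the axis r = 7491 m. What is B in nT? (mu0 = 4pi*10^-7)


m = 9.72 x 10^11 = 972000000000 A.m^2
2m = 1944000000000 A.m^2
r^3 = 7491^3 = 420358071771
B = (4pi*10^-7) * 1944000000000 / (4*pi * 420358071771) * 1e9
= 2442902.447431 / 5282375320611.78 * 1e9
= 462.4629 nT

462.4629


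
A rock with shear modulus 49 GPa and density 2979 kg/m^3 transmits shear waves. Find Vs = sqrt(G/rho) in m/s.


Convert G to Pa: G = 49e9 Pa
Compute G/rho = 49e9 / 2979 = 16448472.6418
Vs = sqrt(16448472.6418) = 4055.67 m/s

4055.67


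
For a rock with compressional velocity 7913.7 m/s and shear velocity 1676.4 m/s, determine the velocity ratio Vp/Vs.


Vp/Vs = 7913.7 / 1676.4
= 4.7207

4.7207


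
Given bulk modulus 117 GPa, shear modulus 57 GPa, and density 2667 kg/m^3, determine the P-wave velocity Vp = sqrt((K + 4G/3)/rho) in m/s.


First compute the effective modulus:
K + 4G/3 = 117e9 + 4*57e9/3 = 193000000000.0 Pa
Then divide by density:
193000000000.0 / 2667 = 72365954.2557 Pa/(kg/m^3)
Take the square root:
Vp = sqrt(72365954.2557) = 8506.82 m/s

8506.82


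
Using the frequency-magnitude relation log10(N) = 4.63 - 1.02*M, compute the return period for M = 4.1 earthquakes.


log10(N) = 4.63 - 1.02*4.1 = 0.448
N = 10^0.448 = 2.805434
T = 1/N = 1/2.805434 = 0.3565 years

0.3565


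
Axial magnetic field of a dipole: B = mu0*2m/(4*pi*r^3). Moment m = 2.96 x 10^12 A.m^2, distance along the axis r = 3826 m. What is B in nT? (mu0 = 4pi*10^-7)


m = 2.96 x 10^12 = 2960000000000 A.m^2
2m = 5920000000000 A.m^2
r^3 = 3826^3 = 56006043976
B = (4pi*10^-7) * 5920000000000 / (4*pi * 56006043976) * 1e9
= 7439291.403701 / 703792705246.51 * 1e9
= 10570.2877 nT

10570.2877


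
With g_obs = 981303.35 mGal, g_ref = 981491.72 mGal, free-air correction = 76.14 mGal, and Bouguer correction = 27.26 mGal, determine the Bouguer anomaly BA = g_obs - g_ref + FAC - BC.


BA = g_obs - g_ref + FAC - BC
= 981303.35 - 981491.72 + 76.14 - 27.26
= -139.49 mGal

-139.49


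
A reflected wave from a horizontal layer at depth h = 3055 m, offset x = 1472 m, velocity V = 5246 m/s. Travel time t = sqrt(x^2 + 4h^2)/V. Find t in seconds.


x^2 + 4h^2 = 1472^2 + 4*3055^2 = 2166784 + 37332100 = 39498884
sqrt(39498884) = 6284.8138
t = 6284.8138 / 5246 = 1.198 s

1.198


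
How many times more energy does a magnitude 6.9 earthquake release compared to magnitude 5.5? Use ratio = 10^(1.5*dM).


M2 - M1 = 6.9 - 5.5 = 1.4
1.5 * 1.4 = 2.1
ratio = 10^2.1 = 125.89

125.89


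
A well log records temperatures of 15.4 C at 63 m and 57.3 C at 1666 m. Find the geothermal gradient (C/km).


dT = 57.3 - 15.4 = 41.9 C
dz = 1666 - 63 = 1603 m
gradient = dT/dz * 1000 = 41.9/1603 * 1000 = 26.1385 C/km

26.1385


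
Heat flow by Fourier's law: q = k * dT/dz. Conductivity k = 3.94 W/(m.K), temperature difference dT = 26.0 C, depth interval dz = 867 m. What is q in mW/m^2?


q = k * dT / dz * 1000
= 3.94 * 26.0 / 867 * 1000
= 0.118155 * 1000
= 118.1546 mW/m^2

118.1546


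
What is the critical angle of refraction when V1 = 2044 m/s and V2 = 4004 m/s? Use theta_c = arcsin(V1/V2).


V1/V2 = 2044/4004 = 0.51049
theta_c = arcsin(0.51049) = 30.6964 degrees

30.6964


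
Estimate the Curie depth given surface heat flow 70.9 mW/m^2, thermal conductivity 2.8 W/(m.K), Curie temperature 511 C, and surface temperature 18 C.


T_Curie - T_surf = 511 - 18 = 493 C
Convert q to W/m^2: 70.9 mW/m^2 = 0.0709 W/m^2
d = 493 * 2.8 / 0.0709 = 19469.68 m

19469.68


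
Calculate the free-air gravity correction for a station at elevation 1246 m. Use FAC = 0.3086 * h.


FAC = 0.3086 * h
= 0.3086 * 1246
= 384.5156 mGal

384.5156


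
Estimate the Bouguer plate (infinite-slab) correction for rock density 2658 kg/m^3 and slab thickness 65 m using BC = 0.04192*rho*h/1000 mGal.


BC = 0.04192 * rho * h / 1000
= 0.04192 * 2658 * 65 / 1000
= 7.2425 mGal

7.2425


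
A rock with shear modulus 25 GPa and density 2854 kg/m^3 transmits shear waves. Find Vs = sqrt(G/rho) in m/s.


Convert G to Pa: G = 25e9 Pa
Compute G/rho = 25e9 / 2854 = 8759635.5992
Vs = sqrt(8759635.5992) = 2959.67 m/s

2959.67


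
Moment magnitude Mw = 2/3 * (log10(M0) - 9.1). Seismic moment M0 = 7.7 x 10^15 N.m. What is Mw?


log10(M0) = log10(7.7 x 10^15) = 15.8865
Mw = 2/3 * (15.8865 - 9.1)
= 2/3 * 6.7865
= 4.52

4.52


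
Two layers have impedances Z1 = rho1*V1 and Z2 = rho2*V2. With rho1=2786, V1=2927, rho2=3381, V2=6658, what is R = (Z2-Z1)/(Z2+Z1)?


Z1 = 2786 * 2927 = 8154622
Z2 = 3381 * 6658 = 22510698
R = (22510698 - 8154622) / (22510698 + 8154622) = 14356076 / 30665320 = 0.4682

0.4682


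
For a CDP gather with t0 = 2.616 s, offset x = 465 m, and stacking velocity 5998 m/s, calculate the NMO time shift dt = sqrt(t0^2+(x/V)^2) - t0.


x/Vnmo = 465/5998 = 0.077526
(x/Vnmo)^2 = 0.00601
t0^2 = 6.843456
sqrt(6.843456 + 0.00601) = 2.617148
dt = 2.617148 - 2.616 = 0.001148

0.001148


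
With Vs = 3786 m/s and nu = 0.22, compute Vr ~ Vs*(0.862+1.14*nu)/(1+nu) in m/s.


Numerator factor = 0.862 + 1.14*0.22 = 1.1128
Denominator = 1 + 0.22 = 1.22
Vr = 3786 * 1.1128 / 1.22 = 3453.33 m/s

3453.33


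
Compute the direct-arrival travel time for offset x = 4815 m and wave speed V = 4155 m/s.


t = x / V
= 4815 / 4155
= 1.1588 s

1.1588


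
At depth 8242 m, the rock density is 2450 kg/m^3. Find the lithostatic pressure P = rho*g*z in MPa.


P = rho * g * z / 1e6
= 2450 * 9.81 * 8242 / 1e6
= 198092349.0 / 1e6
= 198.0923 MPa

198.0923


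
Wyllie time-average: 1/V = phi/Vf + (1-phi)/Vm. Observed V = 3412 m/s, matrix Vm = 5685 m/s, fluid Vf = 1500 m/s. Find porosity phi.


1/V - 1/Vm = 1/3412 - 1/5685 = 0.00011718
1/Vf - 1/Vm = 1/1500 - 1/5685 = 0.00049077
phi = 0.00011718 / 0.00049077 = 0.2388

0.2388


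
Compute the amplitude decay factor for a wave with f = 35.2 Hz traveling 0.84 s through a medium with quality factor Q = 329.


pi*f*t/Q = pi*35.2*0.84/329 = 0.282342
A/A0 = exp(-0.282342) = 0.754016

0.754016


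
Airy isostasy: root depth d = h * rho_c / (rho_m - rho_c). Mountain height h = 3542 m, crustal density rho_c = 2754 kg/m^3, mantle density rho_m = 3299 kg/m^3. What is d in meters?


rho_m - rho_c = 3299 - 2754 = 545
d = 3542 * 2754 / 545
= 9754668 / 545
= 17898.47 m

17898.47


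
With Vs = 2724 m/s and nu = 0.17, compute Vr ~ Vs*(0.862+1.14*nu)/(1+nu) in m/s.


Numerator factor = 0.862 + 1.14*0.17 = 1.0558
Denominator = 1 + 0.17 = 1.17
Vr = 2724 * 1.0558 / 1.17 = 2458.12 m/s

2458.12


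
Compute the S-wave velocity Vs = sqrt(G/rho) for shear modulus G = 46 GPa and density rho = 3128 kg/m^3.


Convert G to Pa: G = 46e9 Pa
Compute G/rho = 46e9 / 3128 = 14705882.3529
Vs = sqrt(14705882.3529) = 3834.82 m/s

3834.82


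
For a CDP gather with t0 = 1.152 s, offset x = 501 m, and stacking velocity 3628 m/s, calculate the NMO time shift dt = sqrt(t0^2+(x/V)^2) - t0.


x/Vnmo = 501/3628 = 0.138093
(x/Vnmo)^2 = 0.01907
t0^2 = 1.327104
sqrt(1.327104 + 0.01907) = 1.160247
dt = 1.160247 - 1.152 = 0.008247

0.008247


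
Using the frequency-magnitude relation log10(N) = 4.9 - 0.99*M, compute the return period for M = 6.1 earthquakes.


log10(N) = 4.9 - 0.99*6.1 = -1.139
N = 10^-1.139 = 0.072611
T = 1/N = 1/0.072611 = 13.7721 years

13.7721


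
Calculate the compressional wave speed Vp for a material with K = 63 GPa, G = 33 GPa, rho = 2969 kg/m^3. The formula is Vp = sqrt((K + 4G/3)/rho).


First compute the effective modulus:
K + 4G/3 = 63e9 + 4*33e9/3 = 107000000000.0 Pa
Then divide by density:
107000000000.0 / 2969 = 36039070.3941 Pa/(kg/m^3)
Take the square root:
Vp = sqrt(36039070.3941) = 6003.25 m/s

6003.25


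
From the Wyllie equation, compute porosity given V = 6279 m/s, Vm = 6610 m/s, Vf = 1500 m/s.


1/V - 1/Vm = 1/6279 - 1/6610 = 7.98e-06
1/Vf - 1/Vm = 1/1500 - 1/6610 = 0.00051538
phi = 7.98e-06 / 0.00051538 = 0.0155

0.0155


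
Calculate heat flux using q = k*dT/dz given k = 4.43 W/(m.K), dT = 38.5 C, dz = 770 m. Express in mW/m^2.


q = k * dT / dz * 1000
= 4.43 * 38.5 / 770 * 1000
= 0.2215 * 1000
= 221.5 mW/m^2

221.5


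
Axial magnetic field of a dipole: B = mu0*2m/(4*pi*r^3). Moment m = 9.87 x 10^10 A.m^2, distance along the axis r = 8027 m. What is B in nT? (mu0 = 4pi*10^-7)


m = 9.87 x 10^10 = 98700000000 A.m^2
2m = 197400000000 A.m^2
r^3 = 8027^3 = 517201515683
B = (4pi*10^-7) * 197400000000 / (4*pi * 517201515683) * 1e9
= 248060.155927 / 6499345928380.88 * 1e9
= 38.1669 nT

38.1669


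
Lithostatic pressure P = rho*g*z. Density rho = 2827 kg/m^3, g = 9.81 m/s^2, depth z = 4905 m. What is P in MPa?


P = rho * g * z / 1e6
= 2827 * 9.81 * 4905 / 1e6
= 136029727.35 / 1e6
= 136.0297 MPa

136.0297


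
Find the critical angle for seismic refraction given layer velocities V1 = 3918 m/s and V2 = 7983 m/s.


V1/V2 = 3918/7983 = 0.490793
theta_c = arcsin(0.490793) = 29.3927 degrees

29.3927


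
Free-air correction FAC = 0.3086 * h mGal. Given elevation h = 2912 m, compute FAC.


FAC = 0.3086 * h
= 0.3086 * 2912
= 898.6432 mGal

898.6432


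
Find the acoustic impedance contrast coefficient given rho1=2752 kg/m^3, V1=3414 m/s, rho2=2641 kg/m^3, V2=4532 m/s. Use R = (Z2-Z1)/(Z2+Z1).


Z1 = 2752 * 3414 = 9395328
Z2 = 2641 * 4532 = 11969012
R = (11969012 - 9395328) / (11969012 + 9395328) = 2573684 / 21364340 = 0.1205

0.1205


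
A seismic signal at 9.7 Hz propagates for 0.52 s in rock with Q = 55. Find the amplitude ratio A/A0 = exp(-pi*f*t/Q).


pi*f*t/Q = pi*9.7*0.52/55 = 0.288113
A/A0 = exp(-0.288113) = 0.749677

0.749677


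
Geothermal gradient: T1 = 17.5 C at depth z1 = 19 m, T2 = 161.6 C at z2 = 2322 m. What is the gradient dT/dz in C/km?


dT = 161.6 - 17.5 = 144.1 C
dz = 2322 - 19 = 2303 m
gradient = dT/dz * 1000 = 144.1/2303 * 1000 = 62.5706 C/km

62.5706


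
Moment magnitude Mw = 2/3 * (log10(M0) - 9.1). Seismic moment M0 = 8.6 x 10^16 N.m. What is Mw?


log10(M0) = log10(8.6 x 10^16) = 16.9345
Mw = 2/3 * (16.9345 - 9.1)
= 2/3 * 7.8345
= 5.22

5.22


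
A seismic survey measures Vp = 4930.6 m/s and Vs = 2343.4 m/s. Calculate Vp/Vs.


Vp/Vs = 4930.6 / 2343.4
= 2.104

2.104


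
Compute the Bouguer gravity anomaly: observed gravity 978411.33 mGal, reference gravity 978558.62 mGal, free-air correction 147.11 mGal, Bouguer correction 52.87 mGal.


BA = g_obs - g_ref + FAC - BC
= 978411.33 - 978558.62 + 147.11 - 52.87
= -53.05 mGal

-53.05


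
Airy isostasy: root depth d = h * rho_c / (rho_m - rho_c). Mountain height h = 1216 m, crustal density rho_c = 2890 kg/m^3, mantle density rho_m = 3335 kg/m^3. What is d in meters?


rho_m - rho_c = 3335 - 2890 = 445
d = 1216 * 2890 / 445
= 3514240 / 445
= 7897.17 m

7897.17


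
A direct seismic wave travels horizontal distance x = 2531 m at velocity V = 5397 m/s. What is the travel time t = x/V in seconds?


t = x / V
= 2531 / 5397
= 0.469 s

0.469


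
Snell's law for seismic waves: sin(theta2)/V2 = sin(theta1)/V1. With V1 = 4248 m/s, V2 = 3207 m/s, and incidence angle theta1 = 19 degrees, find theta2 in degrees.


sin(theta1) = sin(19 deg) = 0.325568
sin(theta2) = V2/V1 * sin(theta1) = 3207/4248 * 0.325568 = 0.245786
theta2 = arcsin(0.245786) = 14.2283 degrees

14.2283


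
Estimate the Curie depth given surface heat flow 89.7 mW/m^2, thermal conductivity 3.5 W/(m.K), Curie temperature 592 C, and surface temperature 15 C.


T_Curie - T_surf = 592 - 15 = 577 C
Convert q to W/m^2: 89.7 mW/m^2 = 0.0897 W/m^2
d = 577 * 3.5 / 0.0897 = 22513.94 m

22513.94


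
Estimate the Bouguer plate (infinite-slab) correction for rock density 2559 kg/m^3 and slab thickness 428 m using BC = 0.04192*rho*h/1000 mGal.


BC = 0.04192 * rho * h / 1000
= 0.04192 * 2559 * 428 / 1000
= 45.913 mGal

45.913


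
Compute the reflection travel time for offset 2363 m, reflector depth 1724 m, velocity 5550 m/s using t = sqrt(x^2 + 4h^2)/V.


x^2 + 4h^2 = 2363^2 + 4*1724^2 = 5583769 + 11888704 = 17472473
sqrt(17472473) = 4180.0087
t = 4180.0087 / 5550 = 0.7532 s

0.7532


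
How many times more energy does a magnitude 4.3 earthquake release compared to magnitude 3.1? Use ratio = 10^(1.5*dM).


M2 - M1 = 4.3 - 3.1 = 1.2
1.5 * 1.2 = 1.8
ratio = 10^1.8 = 63.1

63.1


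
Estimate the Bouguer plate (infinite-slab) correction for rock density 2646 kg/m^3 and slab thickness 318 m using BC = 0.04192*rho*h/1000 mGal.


BC = 0.04192 * rho * h / 1000
= 0.04192 * 2646 * 318 / 1000
= 35.2727 mGal

35.2727


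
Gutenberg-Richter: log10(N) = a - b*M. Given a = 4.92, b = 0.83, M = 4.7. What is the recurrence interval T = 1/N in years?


log10(N) = 4.92 - 0.83*4.7 = 1.019
N = 10^1.019 = 10.447202
T = 1/N = 1/10.447202 = 0.0957 years

0.0957


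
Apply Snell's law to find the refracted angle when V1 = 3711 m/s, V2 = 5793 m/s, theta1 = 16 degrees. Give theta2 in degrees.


sin(theta1) = sin(16 deg) = 0.275637
sin(theta2) = V2/V1 * sin(theta1) = 5793/3711 * 0.275637 = 0.430279
theta2 = arcsin(0.430279) = 25.4853 degrees

25.4853


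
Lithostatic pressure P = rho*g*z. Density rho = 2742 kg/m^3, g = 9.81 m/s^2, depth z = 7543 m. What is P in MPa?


P = rho * g * z / 1e6
= 2742 * 9.81 * 7543 / 1e6
= 202899307.86 / 1e6
= 202.8993 MPa

202.8993


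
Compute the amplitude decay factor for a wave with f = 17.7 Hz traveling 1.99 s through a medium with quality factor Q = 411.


pi*f*t/Q = pi*17.7*1.99/411 = 0.269237
A/A0 = exp(-0.269237) = 0.763962

0.763962


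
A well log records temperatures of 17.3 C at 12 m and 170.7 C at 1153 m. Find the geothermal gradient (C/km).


dT = 170.7 - 17.3 = 153.4 C
dz = 1153 - 12 = 1141 m
gradient = dT/dz * 1000 = 153.4/1141 * 1000 = 134.4435 C/km

134.4435


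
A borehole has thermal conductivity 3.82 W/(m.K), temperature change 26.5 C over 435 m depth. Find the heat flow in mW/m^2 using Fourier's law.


q = k * dT / dz * 1000
= 3.82 * 26.5 / 435 * 1000
= 0.232713 * 1000
= 232.7126 mW/m^2

232.7126


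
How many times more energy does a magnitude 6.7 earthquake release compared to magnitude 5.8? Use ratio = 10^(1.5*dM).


M2 - M1 = 6.7 - 5.8 = 0.9
1.5 * 0.9 = 1.35
ratio = 10^1.35 = 22.39

22.39


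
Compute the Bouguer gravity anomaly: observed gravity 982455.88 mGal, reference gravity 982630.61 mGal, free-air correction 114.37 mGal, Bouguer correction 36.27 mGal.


BA = g_obs - g_ref + FAC - BC
= 982455.88 - 982630.61 + 114.37 - 36.27
= -96.63 mGal

-96.63


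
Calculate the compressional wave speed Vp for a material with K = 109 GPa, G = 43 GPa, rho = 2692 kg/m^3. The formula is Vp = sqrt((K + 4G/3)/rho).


First compute the effective modulus:
K + 4G/3 = 109e9 + 4*43e9/3 = 166333333333.33 Pa
Then divide by density:
166333333333.33 / 2692 = 61788013.8683 Pa/(kg/m^3)
Take the square root:
Vp = sqrt(61788013.8683) = 7860.54 m/s

7860.54


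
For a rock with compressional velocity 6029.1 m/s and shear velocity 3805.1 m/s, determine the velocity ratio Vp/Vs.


Vp/Vs = 6029.1 / 3805.1
= 1.5845

1.5845


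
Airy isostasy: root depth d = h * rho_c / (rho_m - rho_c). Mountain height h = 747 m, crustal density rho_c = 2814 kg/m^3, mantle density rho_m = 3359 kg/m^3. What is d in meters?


rho_m - rho_c = 3359 - 2814 = 545
d = 747 * 2814 / 545
= 2102058 / 545
= 3856.99 m

3856.99


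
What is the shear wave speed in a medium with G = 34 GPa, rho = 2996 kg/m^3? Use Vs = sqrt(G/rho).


Convert G to Pa: G = 34e9 Pa
Compute G/rho = 34e9 / 2996 = 11348464.6195
Vs = sqrt(11348464.6195) = 3368.75 m/s

3368.75


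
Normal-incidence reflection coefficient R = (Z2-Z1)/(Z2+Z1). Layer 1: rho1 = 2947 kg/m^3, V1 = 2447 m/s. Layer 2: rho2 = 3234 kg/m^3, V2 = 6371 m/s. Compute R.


Z1 = 2947 * 2447 = 7211309
Z2 = 3234 * 6371 = 20603814
R = (20603814 - 7211309) / (20603814 + 7211309) = 13392505 / 27815123 = 0.4815

0.4815


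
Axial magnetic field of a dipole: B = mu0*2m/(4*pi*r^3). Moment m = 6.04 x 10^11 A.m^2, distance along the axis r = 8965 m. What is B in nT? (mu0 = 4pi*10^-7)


m = 6.04 x 10^11 = 604000000000 A.m^2
2m = 1208000000000 A.m^2
r^3 = 8965^3 = 720528032125
B = (4pi*10^-7) * 1208000000000 / (4*pi * 720528032125) * 1e9
= 1518017.570215 / 9054422289717.64 * 1e9
= 167.6548 nT

167.6548


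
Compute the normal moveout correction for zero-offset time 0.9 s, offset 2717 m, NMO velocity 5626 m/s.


x/Vnmo = 2717/5626 = 0.482936
(x/Vnmo)^2 = 0.233228
t0^2 = 0.81
sqrt(0.81 + 0.233228) = 1.021385
dt = 1.021385 - 0.9 = 0.121385

0.121385


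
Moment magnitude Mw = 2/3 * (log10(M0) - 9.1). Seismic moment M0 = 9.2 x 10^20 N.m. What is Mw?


log10(M0) = log10(9.2 x 10^20) = 20.9638
Mw = 2/3 * (20.9638 - 9.1)
= 2/3 * 11.8638
= 7.91

7.91


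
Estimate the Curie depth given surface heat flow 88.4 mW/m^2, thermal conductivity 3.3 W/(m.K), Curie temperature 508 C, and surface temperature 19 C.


T_Curie - T_surf = 508 - 19 = 489 C
Convert q to W/m^2: 88.4 mW/m^2 = 0.0884 W/m^2
d = 489 * 3.3 / 0.0884 = 18254.52 m

18254.52


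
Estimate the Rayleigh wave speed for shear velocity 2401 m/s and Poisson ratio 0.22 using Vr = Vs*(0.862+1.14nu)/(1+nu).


Numerator factor = 0.862 + 1.14*0.22 = 1.1128
Denominator = 1 + 0.22 = 1.22
Vr = 2401 * 1.1128 / 1.22 = 2190.03 m/s

2190.03


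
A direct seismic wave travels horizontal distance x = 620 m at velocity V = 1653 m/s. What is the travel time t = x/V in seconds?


t = x / V
= 620 / 1653
= 0.3751 s

0.3751


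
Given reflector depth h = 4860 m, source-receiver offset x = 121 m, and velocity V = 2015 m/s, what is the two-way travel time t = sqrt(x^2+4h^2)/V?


x^2 + 4h^2 = 121^2 + 4*4860^2 = 14641 + 94478400 = 94493041
sqrt(94493041) = 9720.7531
t = 9720.7531 / 2015 = 4.8242 s

4.8242


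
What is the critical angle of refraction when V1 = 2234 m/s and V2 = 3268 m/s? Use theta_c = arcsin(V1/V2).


V1/V2 = 2234/3268 = 0.683599
theta_c = arcsin(0.683599) = 43.1255 degrees

43.1255


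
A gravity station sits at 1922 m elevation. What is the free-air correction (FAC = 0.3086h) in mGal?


FAC = 0.3086 * h
= 0.3086 * 1922
= 593.1292 mGal

593.1292


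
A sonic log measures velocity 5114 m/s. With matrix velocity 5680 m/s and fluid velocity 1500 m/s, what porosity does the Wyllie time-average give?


1/V - 1/Vm = 1/5114 - 1/5680 = 1.949e-05
1/Vf - 1/Vm = 1/1500 - 1/5680 = 0.00049061
phi = 1.949e-05 / 0.00049061 = 0.0397

0.0397


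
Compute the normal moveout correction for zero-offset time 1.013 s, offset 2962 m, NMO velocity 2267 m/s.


x/Vnmo = 2962/2267 = 1.306573
(x/Vnmo)^2 = 1.707132
t0^2 = 1.026169
sqrt(1.026169 + 1.707132) = 1.65327
dt = 1.65327 - 1.013 = 0.64027

0.64027


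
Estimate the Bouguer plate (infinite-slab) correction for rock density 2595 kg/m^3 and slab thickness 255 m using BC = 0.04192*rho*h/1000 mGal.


BC = 0.04192 * rho * h / 1000
= 0.04192 * 2595 * 255 / 1000
= 27.7395 mGal

27.7395


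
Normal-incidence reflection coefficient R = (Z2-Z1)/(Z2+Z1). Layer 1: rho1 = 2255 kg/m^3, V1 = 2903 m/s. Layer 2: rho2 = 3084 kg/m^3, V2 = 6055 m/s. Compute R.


Z1 = 2255 * 2903 = 6546265
Z2 = 3084 * 6055 = 18673620
R = (18673620 - 6546265) / (18673620 + 6546265) = 12127355 / 25219885 = 0.4809

0.4809


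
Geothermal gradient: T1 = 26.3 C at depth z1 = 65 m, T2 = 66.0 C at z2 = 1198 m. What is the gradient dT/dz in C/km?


dT = 66.0 - 26.3 = 39.7 C
dz = 1198 - 65 = 1133 m
gradient = dT/dz * 1000 = 39.7/1133 * 1000 = 35.0397 C/km

35.0397


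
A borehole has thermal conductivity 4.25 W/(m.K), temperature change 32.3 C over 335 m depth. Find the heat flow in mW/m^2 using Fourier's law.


q = k * dT / dz * 1000
= 4.25 * 32.3 / 335 * 1000
= 0.409776 * 1000
= 409.7761 mW/m^2

409.7761


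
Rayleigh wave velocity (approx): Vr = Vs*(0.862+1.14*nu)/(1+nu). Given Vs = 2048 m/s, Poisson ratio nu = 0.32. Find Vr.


Numerator factor = 0.862 + 1.14*0.32 = 1.2268
Denominator = 1 + 0.32 = 1.32
Vr = 2048 * 1.2268 / 1.32 = 1903.4 m/s

1903.4


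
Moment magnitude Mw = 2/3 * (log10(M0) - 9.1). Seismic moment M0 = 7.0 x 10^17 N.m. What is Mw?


log10(M0) = log10(7.0 x 10^17) = 17.8451
Mw = 2/3 * (17.8451 - 9.1)
= 2/3 * 8.7451
= 5.83

5.83


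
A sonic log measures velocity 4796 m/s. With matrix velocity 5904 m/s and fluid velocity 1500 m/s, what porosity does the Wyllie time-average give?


1/V - 1/Vm = 1/4796 - 1/5904 = 3.913e-05
1/Vf - 1/Vm = 1/1500 - 1/5904 = 0.00049729
phi = 3.913e-05 / 0.00049729 = 0.0787

0.0787


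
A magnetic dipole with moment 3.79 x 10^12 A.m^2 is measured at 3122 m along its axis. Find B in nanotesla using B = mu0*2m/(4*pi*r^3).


m = 3.79 x 10^12 = 3790000000000 A.m^2
2m = 7580000000000 A.m^2
r^3 = 3122^3 = 30429771848
B = (4pi*10^-7) * 7580000000000 / (4*pi * 30429771848) * 1e9
= 9525308.925684 / 382391790752.36 * 1e9
= 24909.8154 nT

24909.8154


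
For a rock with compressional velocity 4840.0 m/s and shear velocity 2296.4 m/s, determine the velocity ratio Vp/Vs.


Vp/Vs = 4840.0 / 2296.4
= 2.1076

2.1076


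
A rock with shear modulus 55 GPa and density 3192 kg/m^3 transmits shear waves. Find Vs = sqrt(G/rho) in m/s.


Convert G to Pa: G = 55e9 Pa
Compute G/rho = 55e9 / 3192 = 17230576.4411
Vs = sqrt(17230576.4411) = 4150.97 m/s

4150.97


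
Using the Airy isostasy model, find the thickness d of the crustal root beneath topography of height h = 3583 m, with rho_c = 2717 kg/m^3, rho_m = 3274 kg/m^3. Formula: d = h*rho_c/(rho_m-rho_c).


rho_m - rho_c = 3274 - 2717 = 557
d = 3583 * 2717 / 557
= 9735011 / 557
= 17477.58 m

17477.58


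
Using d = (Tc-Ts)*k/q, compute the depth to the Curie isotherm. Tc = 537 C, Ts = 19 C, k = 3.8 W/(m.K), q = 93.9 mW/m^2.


T_Curie - T_surf = 537 - 19 = 518 C
Convert q to W/m^2: 93.9 mW/m^2 = 0.0939 W/m^2
d = 518 * 3.8 / 0.0939 = 20962.73 m

20962.73


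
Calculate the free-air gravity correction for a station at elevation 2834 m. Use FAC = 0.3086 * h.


FAC = 0.3086 * h
= 0.3086 * 2834
= 874.5724 mGal

874.5724


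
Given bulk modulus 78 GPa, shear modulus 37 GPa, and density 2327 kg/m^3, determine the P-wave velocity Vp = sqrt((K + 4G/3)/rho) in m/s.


First compute the effective modulus:
K + 4G/3 = 78e9 + 4*37e9/3 = 127333333333.33 Pa
Then divide by density:
127333333333.33 / 2327 = 54719954.1613 Pa/(kg/m^3)
Take the square root:
Vp = sqrt(54719954.1613) = 7397.29 m/s

7397.29


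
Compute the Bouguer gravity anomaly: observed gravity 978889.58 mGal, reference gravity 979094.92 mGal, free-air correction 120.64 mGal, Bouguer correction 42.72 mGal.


BA = g_obs - g_ref + FAC - BC
= 978889.58 - 979094.92 + 120.64 - 42.72
= -127.42 mGal

-127.42


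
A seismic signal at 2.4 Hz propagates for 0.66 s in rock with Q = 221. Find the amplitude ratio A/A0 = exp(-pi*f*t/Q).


pi*f*t/Q = pi*2.4*0.66/221 = 0.022517
A/A0 = exp(-0.022517) = 0.977735

0.977735


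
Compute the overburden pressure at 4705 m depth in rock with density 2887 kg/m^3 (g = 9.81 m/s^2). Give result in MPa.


P = rho * g * z / 1e6
= 2887 * 9.81 * 4705 / 1e6
= 133252516.35 / 1e6
= 133.2525 MPa

133.2525


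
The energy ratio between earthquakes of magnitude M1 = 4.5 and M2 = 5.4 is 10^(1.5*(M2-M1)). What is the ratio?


M2 - M1 = 5.4 - 4.5 = 0.9
1.5 * 0.9 = 1.35
ratio = 10^1.35 = 22.39

22.39


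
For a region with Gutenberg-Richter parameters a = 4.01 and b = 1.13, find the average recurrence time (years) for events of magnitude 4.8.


log10(N) = 4.01 - 1.13*4.8 = -1.414
N = 10^-1.414 = 0.038548
T = 1/N = 1/0.038548 = 25.9418 years

25.9418


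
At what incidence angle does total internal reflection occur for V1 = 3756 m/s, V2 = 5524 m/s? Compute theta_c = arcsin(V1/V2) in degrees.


V1/V2 = 3756/5524 = 0.679942
theta_c = arcsin(0.679942) = 42.8391 degrees

42.8391


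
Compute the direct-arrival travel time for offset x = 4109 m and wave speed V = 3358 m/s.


t = x / V
= 4109 / 3358
= 1.2236 s

1.2236
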